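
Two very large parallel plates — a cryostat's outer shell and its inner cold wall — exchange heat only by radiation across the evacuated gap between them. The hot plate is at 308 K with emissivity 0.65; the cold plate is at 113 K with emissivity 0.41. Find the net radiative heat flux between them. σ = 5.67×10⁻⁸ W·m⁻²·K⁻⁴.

For two infinite grey parallel plates, q = σ(T₁⁴ − T₂⁴)/(1/ε₁ + 1/ε₂ − 1).
T₁⁴ − T₂⁴ = 8.999×10⁹ − 1.630×10⁸ = 8.836×10⁹ K⁴.
1/ε₁ + 1/ε₂ − 1 = 1.538 + 2.439 − 1 = 2.977.
q = 5.67×10⁻⁸ × 8.836×10⁹ / 2.977.

q ≈ 168 W/m²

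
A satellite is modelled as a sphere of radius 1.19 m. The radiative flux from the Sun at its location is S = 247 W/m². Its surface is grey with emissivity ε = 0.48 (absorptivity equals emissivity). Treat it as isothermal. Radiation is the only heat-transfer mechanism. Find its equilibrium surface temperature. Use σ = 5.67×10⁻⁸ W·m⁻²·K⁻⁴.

T ≈ 182 K

At equilibrium, absorbed power = emitted power.
Absorbing cross-section = πr² = 4.449 m²; emitting surface = 4πr² = 17.80 m² (ratio 4).
εS·A_cross = εσ·A_surf·T⁴  ⇒  T⁴ = S/(4σ)   (ε cancels).
T⁴ = 247/(4·5.67×10⁻⁸) = 1.089×10⁹ K⁴.
T = (1.089×10⁹)^(1/4).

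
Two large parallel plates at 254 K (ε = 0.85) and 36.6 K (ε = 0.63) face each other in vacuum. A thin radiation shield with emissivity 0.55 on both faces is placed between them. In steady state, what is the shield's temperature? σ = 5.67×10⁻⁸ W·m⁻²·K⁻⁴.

T_s ≈ 218 K

In steady state the net flux on the hot side equals that on the cold side.
σ(T₁⁴−T_s⁴)/D₁ = σ(T_s⁴−T₂⁴)/D₂, with D₁ = 1/ε₁+1/ε_s−1 = 1.995, D₂ = 1/ε_s+1/ε₂−1 = 2.405.
Solve for T_s⁴: T_s⁴ = (D₂·T₁⁴ + D₁·T₂⁴)/(D₁+D₂) = 2.276×10⁹ K⁴.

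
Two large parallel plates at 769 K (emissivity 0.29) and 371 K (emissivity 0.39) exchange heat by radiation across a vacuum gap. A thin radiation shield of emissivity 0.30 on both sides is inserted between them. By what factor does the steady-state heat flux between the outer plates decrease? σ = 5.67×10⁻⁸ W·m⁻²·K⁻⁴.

factor ≈ 2.13

Without shield: q₀ = σΔ(T⁴)/(1/ε₁+1/ε₂−1) with denominator 5.012.
With shield the two gaps are in series; the resistances add: (1/ε₁+1/ε_s−1)+(1/ε_s+1/ε₂−1) = 5.782+4.897 = 10.68.
Heat-flux ratio q₀/q = 10.68/5.012.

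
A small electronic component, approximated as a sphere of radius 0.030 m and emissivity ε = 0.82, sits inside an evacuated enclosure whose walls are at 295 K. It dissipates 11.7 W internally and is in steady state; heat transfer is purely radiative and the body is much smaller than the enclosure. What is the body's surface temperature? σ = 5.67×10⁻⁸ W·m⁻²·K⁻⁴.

T ≈ 416 K

For a small grey body in a large enclosure, net radiated power = εσA(T⁴ − T_w⁴).
Steady state: P = εσA(T⁴ − T_w⁴) with A = 4πr² = 0.01131 m².
T⁴ = P/(εσA) + T_w⁴ = 11.7/(0.82·5.67×10⁻⁸·0.01131) + (295)⁴
    = 2.225×10¹⁰ + 7.573×10⁹ = 2.982×10¹⁰ K⁴.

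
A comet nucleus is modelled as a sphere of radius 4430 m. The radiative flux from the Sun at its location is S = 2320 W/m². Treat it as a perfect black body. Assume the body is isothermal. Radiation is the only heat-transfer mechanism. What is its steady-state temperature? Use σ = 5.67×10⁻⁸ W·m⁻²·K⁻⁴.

At equilibrium, absorbed power = emitted power.
Absorbing cross-section = πr² = 6.165×10⁷ m²; emitting surface = 4πr² = 2.466×10⁸ m² (ratio 4).
S·A_cross = εσ·A_surf·T⁴  ⇒  T⁴ = S/(4σ).
T⁴ = 1.00·2320/(4·5.67×10⁻⁸) = 1.023×10¹⁰ K⁴.
T = (1.023×10¹⁰)^(1/4).

T ≈ 318 K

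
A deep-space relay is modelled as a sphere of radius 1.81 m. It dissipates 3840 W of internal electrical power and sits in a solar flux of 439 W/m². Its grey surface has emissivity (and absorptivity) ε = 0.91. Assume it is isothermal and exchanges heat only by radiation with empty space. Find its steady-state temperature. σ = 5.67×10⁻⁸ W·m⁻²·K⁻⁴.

At steady state, absorbed solar power + internal power = radiated power.
Absorbed: α·S·A_cross = 0.91·439·10.29 = 4112 W (cross-section πr²).
Total input = 4112 + 3840 = 7952 W.
Radiated: εσ·A_surf·T⁴ with A_surf = 4πr² = 41.17 m².
T⁴ = 7952/(0.91·5.67×10⁻⁸·41.17) = 3.743×10⁹ K⁴.

T ≈ 247 K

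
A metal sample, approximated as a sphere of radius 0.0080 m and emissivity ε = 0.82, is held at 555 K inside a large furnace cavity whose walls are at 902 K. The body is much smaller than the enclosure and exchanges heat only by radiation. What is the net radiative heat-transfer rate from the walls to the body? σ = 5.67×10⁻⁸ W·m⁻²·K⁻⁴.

For a small grey body in a large enclosure: P_net = εσA(T_body⁴ − T_wall⁴).
A = 4πr² = 8.042×10⁻⁴ m²; T_body⁴ − T_wall⁴ = 9.488×10¹⁰ − 6.620×10¹¹ = -5.671×10¹¹ K⁴.
|P_net| = 0.82·5.67×10⁻⁸·8.042×10⁻⁴·5.671×10¹¹.

P_net ≈ 21.2 W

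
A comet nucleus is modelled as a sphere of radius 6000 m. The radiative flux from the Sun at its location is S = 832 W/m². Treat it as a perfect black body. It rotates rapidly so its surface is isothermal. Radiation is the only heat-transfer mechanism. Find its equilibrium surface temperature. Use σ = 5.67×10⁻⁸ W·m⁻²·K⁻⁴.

At equilibrium, absorbed power = emitted power.
Absorbing cross-section = πr² = 1.131×10⁸ m²; emitting surface = 4πr² = 4.524×10⁸ m² (ratio 4).
S·A_cross = εσ·A_surf·T⁴  ⇒  T⁴ = S/(4σ).
T⁴ = 1.00·832/(4·5.67×10⁻⁸) = 3.668×10⁹ K⁴.
T = (3.668×10⁹)^(1/4).

T ≈ 246 K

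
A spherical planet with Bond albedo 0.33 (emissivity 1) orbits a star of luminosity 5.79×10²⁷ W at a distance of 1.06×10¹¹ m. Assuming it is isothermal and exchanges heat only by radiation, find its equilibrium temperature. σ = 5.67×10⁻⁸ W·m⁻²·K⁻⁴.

T ≈ 590 K

First find the stellar flux at distance d: S = L/(4πd²) = 5.79×10²⁷/(4π·(1.06×10¹¹)²) = 41010 W/m².
For an isothermal sphere, absorbed (1−a)S·πr² = emitted σ·4πr²·T⁴, so T⁴ = (1−a)S/(4σ).
T⁴ = 0.670·41010/(4·5.67×10⁻⁸) = 1.211×10¹¹ K⁴.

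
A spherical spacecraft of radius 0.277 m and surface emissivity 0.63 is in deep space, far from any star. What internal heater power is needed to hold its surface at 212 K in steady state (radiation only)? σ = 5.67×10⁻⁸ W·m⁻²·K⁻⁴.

P = εσ·4πr²·T⁴.
4πr² = 0.9642 m²; T⁴ = 2.020×10⁹ K⁴.
P = 0.63·5.67×10⁻⁸·0.9642·2.020×10⁹.

P ≈ 69.6 W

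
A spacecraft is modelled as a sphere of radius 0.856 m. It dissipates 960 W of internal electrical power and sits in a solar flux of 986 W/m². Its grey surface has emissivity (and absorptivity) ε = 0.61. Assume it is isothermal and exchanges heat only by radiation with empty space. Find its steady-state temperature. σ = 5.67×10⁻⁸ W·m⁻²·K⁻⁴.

At steady state, absorbed solar power + internal power = radiated power.
Absorbed: α·S·A_cross = 0.61·986·2.302 = 1385 W (cross-section πr²).
Total input = 1385 + 960 = 2345 W.
Radiated: εσ·A_surf·T⁴ with A_surf = 4πr² = 9.208 m².
T⁴ = 2345/(0.61·5.67×10⁻⁸·9.208) = 7.362×10⁹ K⁴.

T ≈ 293 K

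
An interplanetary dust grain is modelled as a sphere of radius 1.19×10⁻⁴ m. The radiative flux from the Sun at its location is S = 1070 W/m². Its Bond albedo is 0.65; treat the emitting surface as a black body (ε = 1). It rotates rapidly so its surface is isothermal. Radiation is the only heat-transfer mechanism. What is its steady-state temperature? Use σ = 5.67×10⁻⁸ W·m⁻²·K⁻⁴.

T ≈ 202 K

At equilibrium, absorbed power = emitted power.
Absorbing cross-section = πr² = 4.449×10⁻⁸ m²; emitting surface = 4πr² = 1.780×10⁻⁷ m² (ratio 4).
(1−a)S·A_cross = εσ·A_surf·T⁴  ⇒  T⁴ = (1−a)S/(4σ).
T⁴ = 0.350·1070/(4·5.67×10⁻⁸) = 1.651×10⁹ K⁴.
T = (1.651×10⁹)^(1/4).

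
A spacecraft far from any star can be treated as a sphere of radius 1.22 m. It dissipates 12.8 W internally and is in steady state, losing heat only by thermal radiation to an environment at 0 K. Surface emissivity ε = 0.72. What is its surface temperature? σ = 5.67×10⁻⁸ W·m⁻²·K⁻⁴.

T ≈ 64.0 K

Steady state: internal power = radiated power, P = εσA T⁴.
Radiating area A = 4πr² = 18.70 m².
T⁴ = P/(εσA) = 12.8/(0.72·5.67×10⁻⁸·18.70) = 1.676×10⁷ K⁴.
T = (1.676×10⁷)^(1/4).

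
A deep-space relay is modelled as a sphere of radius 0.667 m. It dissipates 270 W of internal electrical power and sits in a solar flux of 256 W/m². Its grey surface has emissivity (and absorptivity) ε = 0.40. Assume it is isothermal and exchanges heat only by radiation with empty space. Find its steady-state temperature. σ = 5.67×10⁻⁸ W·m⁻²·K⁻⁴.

At steady state, absorbed solar power + internal power = radiated power.
Absorbed: α·S·A_cross = 0.40·256·1.398 = 143.1 W (cross-section πr²).
Total input = 143.1 + 270 = 413.1 W.
Radiated: εσ·A_surf·T⁴ with A_surf = 4πr² = 5.591 m².
T⁴ = 413.1/(0.40·5.67×10⁻⁸·5.591) = 3.258×10⁹ K⁴.

T ≈ 239 K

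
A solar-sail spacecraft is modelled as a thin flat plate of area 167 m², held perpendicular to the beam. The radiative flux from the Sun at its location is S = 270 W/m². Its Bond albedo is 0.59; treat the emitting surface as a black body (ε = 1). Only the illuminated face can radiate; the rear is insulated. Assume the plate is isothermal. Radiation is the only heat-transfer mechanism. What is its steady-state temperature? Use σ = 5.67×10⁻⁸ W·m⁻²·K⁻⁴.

At equilibrium, absorbed power = emitted power.
Absorbing cross-section = A = 167.0 m²; emitting surface = A = 167.0 m² (ratio 1).
(1−a)S·A_cross = εσ·A_surf·T⁴  ⇒  T⁴ = (1−a)S/(1σ).
T⁴ = 0.410·270/(1·5.67×10⁻⁸) = 1.952×10⁹ K⁴.
T = (1.952×10⁹)^(1/4).

T ≈ 210 K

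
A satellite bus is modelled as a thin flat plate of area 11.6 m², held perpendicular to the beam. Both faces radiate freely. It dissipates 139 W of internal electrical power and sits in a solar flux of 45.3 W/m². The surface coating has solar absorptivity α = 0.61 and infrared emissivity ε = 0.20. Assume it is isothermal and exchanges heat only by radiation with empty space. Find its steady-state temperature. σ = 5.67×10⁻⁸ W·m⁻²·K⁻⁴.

T ≈ 204 K

At steady state, absorbed solar power + internal power = radiated power.
Absorbed: α·S·A_cross = 0.61·45.3·11.60 = 320.5 W (cross-section A).
Total input = 320.5 + 139 = 459.5 W.
Radiated: εσ·A_surf·T⁴ with A_surf = 2A = 23.20 m².
T⁴ = 459.5/(0.20·5.67×10⁻⁸·23.20) = 1.747×10⁹ K⁴.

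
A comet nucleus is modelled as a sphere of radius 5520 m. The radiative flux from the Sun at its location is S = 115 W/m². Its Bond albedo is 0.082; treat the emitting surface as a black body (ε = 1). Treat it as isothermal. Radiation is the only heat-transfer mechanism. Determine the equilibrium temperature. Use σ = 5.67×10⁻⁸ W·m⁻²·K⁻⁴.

T ≈ 147 K

At equilibrium, absorbed power = emitted power.
Absorbing cross-section = πr² = 9.573×10⁷ m²; emitting surface = 4πr² = 3.829×10⁸ m² (ratio 4).
(1−a)S·A_cross = εσ·A_surf·T⁴  ⇒  T⁴ = (1−a)S/(4σ).
T⁴ = 0.918·115/(4·5.67×10⁻⁸) = 4.655×10⁸ K⁴.
T = (4.655×10⁸)^(1/4).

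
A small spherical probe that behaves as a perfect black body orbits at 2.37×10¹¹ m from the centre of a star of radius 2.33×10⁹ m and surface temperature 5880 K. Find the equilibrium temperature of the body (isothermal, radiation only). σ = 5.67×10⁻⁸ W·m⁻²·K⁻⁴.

The star's surface emits σT_*⁴; at distance d the flux is S = σT_*⁴(R_*/d)².
S = 5.67×10⁻⁸·(5880)⁴·(2.33×10⁹/2.37×10¹¹)² = 6551 W/m².
For an isothermal sphere T⁴ = (1−a)S/(4σ) = 2.888×10¹⁰ K⁴.

T ≈ 412 K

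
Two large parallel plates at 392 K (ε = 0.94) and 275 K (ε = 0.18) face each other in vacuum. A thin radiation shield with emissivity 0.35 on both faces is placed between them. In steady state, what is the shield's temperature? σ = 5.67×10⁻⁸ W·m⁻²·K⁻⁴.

In steady state the net flux on the hot side equals that on the cold side.
σ(T₁⁴−T_s⁴)/D₁ = σ(T_s⁴−T₂⁴)/D₂, with D₁ = 1/ε₁+1/ε_s−1 = 2.921, D₂ = 1/ε_s+1/ε₂−1 = 7.413.
Solve for T_s⁴: T_s⁴ = (D₂·T₁⁴ + D₁·T₂⁴)/(D₁+D₂) = 1.855×10¹⁰ K⁴.

T_s ≈ 369 K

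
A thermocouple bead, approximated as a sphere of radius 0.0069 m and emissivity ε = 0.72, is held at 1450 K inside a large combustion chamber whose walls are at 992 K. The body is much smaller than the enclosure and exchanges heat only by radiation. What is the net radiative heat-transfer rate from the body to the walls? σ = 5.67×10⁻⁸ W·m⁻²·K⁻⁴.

P_net ≈ 84.3 W

For a small grey body in a large enclosure: P_net = εσA(T_body⁴ − T_wall⁴).
A = 4πr² = 5.983×10⁻⁴ m²; T_body⁴ − T_wall⁴ = 4.421×10¹² − 9.684×10¹¹ = 3.452×10¹² K⁴.
|P_net| = 0.72·5.67×10⁻⁸·5.983×10⁻⁴·3.452×10¹².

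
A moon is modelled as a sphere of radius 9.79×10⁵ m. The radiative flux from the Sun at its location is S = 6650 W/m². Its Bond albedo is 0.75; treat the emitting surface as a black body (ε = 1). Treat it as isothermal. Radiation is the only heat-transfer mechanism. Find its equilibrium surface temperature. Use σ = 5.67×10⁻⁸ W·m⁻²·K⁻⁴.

At equilibrium, absorbed power = emitted power.
Absorbing cross-section = πr² = 3.011×10¹² m²; emitting surface = 4πr² = 1.204×10¹³ m² (ratio 4).
(1−a)S·A_cross = εσ·A_surf·T⁴  ⇒  T⁴ = (1−a)S/(4σ).
T⁴ = 0.250·6650/(4·5.67×10⁻⁸) = 7.330×10⁹ K⁴.
T = (7.330×10⁹)^(1/4).

T ≈ 293 K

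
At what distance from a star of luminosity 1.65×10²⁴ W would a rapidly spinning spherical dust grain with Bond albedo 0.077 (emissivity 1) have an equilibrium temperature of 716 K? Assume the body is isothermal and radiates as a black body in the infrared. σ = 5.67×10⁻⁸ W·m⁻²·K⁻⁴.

d ≈ 1.43×10⁹ m

For an isothermal black-emitting sphere, (1−a)S·πr² = σ·4πr²·T⁴ ⇒ S = 4σT⁴/(1−a).
S = 4·5.67×10⁻⁸·(716)⁴/0.923 = 64580 W/m².
Flux falls as S = L/(4πd²), so d = √(L/(4πS)) = √(1.65×10²⁴/(4π·64580)).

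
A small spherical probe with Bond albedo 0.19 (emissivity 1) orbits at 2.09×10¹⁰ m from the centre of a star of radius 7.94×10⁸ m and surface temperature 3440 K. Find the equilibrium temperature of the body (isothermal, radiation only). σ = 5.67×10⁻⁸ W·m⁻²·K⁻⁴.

The star's surface emits σT_*⁴; at distance d the flux is S = σT_*⁴(R_*/d)².
S = 5.67×10⁻⁸·(3440)⁴·(7.94×10⁸/2.09×10¹⁰)² = 11460 W/m².
For an isothermal sphere T⁴ = (1−a)S/(4σ) = 4.093×10¹⁰ K⁴.

T ≈ 450 K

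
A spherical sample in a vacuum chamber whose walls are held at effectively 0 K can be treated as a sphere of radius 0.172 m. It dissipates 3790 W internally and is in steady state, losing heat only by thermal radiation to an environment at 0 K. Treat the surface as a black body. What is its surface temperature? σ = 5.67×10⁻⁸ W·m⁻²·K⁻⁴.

T ≈ 651 K

Steady state: internal power = radiated power, P = εσA T⁴.
Radiating area A = 4πr² = 0.3718 m².
T⁴ = P/(εσA) = 3790/(1.0·5.67×10⁻⁸·0.3718) = 1.798×10¹¹ K⁴.
T = (1.798×10¹¹)^(1/4).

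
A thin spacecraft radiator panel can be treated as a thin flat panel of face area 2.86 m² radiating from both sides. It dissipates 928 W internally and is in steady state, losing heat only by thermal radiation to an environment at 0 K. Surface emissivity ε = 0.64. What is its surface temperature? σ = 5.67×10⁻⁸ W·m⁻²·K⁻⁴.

Steady state: internal power = radiated power, P = εσA T⁴.
Radiating area A = 2·2.86 = 5.720 m².
T⁴ = P/(εσA) = 928/(0.64·5.67×10⁻⁸·5.720) = 4.471×10⁹ K⁴.
T = (4.471×10⁹)^(1/4).

T ≈ 259 K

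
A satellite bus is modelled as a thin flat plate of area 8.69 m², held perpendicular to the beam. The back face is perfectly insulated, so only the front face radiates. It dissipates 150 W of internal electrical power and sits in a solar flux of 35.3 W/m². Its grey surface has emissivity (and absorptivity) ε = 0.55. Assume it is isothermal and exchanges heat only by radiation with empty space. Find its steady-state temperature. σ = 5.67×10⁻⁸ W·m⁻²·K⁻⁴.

At steady state, absorbed solar power + internal power = radiated power.
Absorbed: α·S·A_cross = 0.55·35.3·8.690 = 168.7 W (cross-section A).
Total input = 168.7 + 150 = 318.7 W.
Radiated: εσ·A_surf·T⁴ with A_surf = A = 8.690 m².
T⁴ = 318.7/(0.55·5.67×10⁻⁸·8.690) = 1.176×10⁹ K⁴.

T ≈ 185 K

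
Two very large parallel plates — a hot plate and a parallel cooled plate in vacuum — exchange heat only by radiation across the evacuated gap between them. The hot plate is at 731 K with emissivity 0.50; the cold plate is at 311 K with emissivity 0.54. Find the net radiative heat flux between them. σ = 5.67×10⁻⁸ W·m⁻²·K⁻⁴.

q ≈ 5490 W/m²

For two infinite grey parallel plates, q = σ(T₁⁴ − T₂⁴)/(1/ε₁ + 1/ε₂ − 1).
T₁⁴ − T₂⁴ = 2.855×10¹¹ − 9.355×10⁹ = 2.762×10¹¹ K⁴.
1/ε₁ + 1/ε₂ − 1 = 2.000 + 1.852 − 1 = 2.852.
q = 5.67×10⁻⁸ × 2.762×10¹¹ / 2.852.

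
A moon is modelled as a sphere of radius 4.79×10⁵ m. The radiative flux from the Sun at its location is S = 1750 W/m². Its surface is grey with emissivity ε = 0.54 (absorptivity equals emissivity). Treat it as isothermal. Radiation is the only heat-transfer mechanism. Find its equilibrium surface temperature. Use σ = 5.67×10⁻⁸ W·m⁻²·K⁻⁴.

T ≈ 296 K

At equilibrium, absorbed power = emitted power.
Absorbing cross-section = πr² = 7.208×10¹¹ m²; emitting surface = 4πr² = 2.883×10¹² m² (ratio 4).
εS·A_cross = εσ·A_surf·T⁴  ⇒  T⁴ = S/(4σ)   (ε cancels).
T⁴ = 1750/(4·5.67×10⁻⁸) = 7.716×10⁹ K⁴.
T = (7.716×10⁹)^(1/4).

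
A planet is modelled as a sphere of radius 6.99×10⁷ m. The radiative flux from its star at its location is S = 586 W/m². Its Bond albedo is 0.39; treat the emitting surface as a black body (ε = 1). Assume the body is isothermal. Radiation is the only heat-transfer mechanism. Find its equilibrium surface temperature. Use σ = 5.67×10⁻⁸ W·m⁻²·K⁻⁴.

T ≈ 199 K

At equilibrium, absorbed power = emitted power.
Absorbing cross-section = πr² = 1.535×10¹⁶ m²; emitting surface = 4πr² = 6.140×10¹⁶ m² (ratio 4).
(1−a)S·A_cross = εσ·A_surf·T⁴  ⇒  T⁴ = (1−a)S/(4σ).
T⁴ = 0.610·586/(4·5.67×10⁻⁸) = 1.576×10⁹ K⁴.
T = (1.576×10⁹)^(1/4).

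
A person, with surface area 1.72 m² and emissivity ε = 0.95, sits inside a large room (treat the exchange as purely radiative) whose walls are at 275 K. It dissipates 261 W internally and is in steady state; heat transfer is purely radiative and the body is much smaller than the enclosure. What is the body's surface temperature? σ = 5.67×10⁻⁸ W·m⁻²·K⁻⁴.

T ≈ 304 K

For a small grey body in a large enclosure, net radiated power = εσA(T⁴ − T_w⁴).
Steady state: P = εσA(T⁴ − T_w⁴) with A = 1.72 m².
T⁴ = P/(εσA) + T_w⁴ = 261/(0.95·5.67×10⁻⁸·1.720) + (275)⁴
    = 2.817×10⁹ + 5.719×10⁹ = 8.536×10⁹ K⁴.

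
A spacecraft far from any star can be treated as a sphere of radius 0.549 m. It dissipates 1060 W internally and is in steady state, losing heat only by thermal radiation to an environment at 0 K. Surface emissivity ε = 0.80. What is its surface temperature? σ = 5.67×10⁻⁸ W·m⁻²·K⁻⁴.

T ≈ 280 K

Steady state: internal power = radiated power, P = εσA T⁴.
Radiating area A = 4πr² = 3.788 m².
T⁴ = P/(εσA) = 1060/(0.80·5.67×10⁻⁸·3.788) = 6.170×10⁹ K⁴.
T = (6.170×10⁹)^(1/4).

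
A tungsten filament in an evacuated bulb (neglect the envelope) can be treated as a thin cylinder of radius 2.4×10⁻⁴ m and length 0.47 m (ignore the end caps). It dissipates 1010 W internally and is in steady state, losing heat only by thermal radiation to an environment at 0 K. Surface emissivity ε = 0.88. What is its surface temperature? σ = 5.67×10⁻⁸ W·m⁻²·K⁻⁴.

T ≈ 2310 K

Steady state: internal power = radiated power, P = εσA T⁴.
Radiating area A = 2πrL = 7.087×10⁻⁴ m².
T⁴ = P/(εσA) = 1010/(0.88·5.67×10⁻⁸·7.087×10⁻⁴) = 2.856×10¹³ K⁴.
T = (2.856×10¹³)^(1/4).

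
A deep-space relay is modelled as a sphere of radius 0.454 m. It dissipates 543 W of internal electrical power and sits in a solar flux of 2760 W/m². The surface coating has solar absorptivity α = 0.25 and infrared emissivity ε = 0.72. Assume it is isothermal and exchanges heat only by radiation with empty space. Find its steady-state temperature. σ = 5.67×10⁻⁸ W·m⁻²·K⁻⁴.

T ≈ 311 K

At steady state, absorbed solar power + internal power = radiated power.
Absorbed: α·S·A_cross = 0.25·2760·0.6475 = 446.8 W (cross-section πr²).
Total input = 446.8 + 543 = 989.8 W.
Radiated: εσ·A_surf·T⁴ with A_surf = 4πr² = 2.590 m².
T⁴ = 989.8/(0.72·5.67×10⁻⁸·2.590) = 9.361×10⁹ K⁴.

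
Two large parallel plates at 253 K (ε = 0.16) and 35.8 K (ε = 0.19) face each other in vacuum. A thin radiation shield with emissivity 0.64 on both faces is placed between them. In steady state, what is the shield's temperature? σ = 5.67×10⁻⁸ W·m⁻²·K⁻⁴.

In steady state the net flux on the hot side equals that on the cold side.
σ(T₁⁴−T_s⁴)/D₁ = σ(T_s⁴−T₂⁴)/D₂, with D₁ = 1/ε₁+1/ε_s−1 = 6.812, D₂ = 1/ε_s+1/ε₂−1 = 5.826.
Solve for T_s⁴: T_s⁴ = (D₂·T₁⁴ + D₁·T₂⁴)/(D₁+D₂) = 1.889×10⁹ K⁴.

T_s ≈ 208 K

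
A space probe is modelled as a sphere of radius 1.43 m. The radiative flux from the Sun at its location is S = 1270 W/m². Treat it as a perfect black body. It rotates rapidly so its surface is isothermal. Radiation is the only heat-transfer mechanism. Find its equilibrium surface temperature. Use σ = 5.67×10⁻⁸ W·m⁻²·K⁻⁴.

T ≈ 274 K

At equilibrium, absorbed power = emitted power.
Absorbing cross-section = πr² = 6.424 m²; emitting surface = 4πr² = 25.70 m² (ratio 4).
S·A_cross = εσ·A_surf·T⁴  ⇒  T⁴ = S/(4σ).
T⁴ = 1.00·1270/(4·5.67×10⁻⁸) = 5.600×10⁹ K⁴.
T = (5.600×10⁹)^(1/4).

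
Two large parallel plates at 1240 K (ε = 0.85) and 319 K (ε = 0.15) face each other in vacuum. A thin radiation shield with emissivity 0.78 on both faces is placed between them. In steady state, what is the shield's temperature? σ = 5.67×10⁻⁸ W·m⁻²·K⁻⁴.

In steady state the net flux on the hot side equals that on the cold side.
σ(T₁⁴−T_s⁴)/D₁ = σ(T_s⁴−T₂⁴)/D₂, with D₁ = 1/ε₁+1/ε_s−1 = 1.459, D₂ = 1/ε_s+1/ε₂−1 = 6.949.
Solve for T_s⁴: T_s⁴ = (D₂·T₁⁴ + D₁·T₂⁴)/(D₁+D₂) = 1.956×10¹² K⁴.

T_s ≈ 1180 K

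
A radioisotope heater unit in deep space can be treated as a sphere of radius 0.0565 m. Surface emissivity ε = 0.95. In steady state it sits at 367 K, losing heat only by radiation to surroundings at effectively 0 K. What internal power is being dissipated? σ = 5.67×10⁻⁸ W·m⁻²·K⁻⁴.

P ≈ 39.2 W

Steady state: P = εσA T⁴.
A = 4πr² = 0.04011 m²; T⁴ = (367)⁴ = 1.814×10¹⁰ K⁴.
P = 0.95 × 5.67×10⁻⁸ × 0.04011 × 1.814×10¹⁰.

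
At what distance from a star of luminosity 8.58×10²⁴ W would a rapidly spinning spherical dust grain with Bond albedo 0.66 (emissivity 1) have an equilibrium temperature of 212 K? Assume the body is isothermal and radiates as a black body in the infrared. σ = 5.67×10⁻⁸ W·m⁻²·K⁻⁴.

For an isothermal black-emitting sphere, (1−a)S·πr² = σ·4πr²·T⁴ ⇒ S = 4σT⁴/(1−a).
S = 4·5.67×10⁻⁸·(212)⁴/0.340 = 1347 W/m².
Flux falls as S = L/(4πd²), so d = √(L/(4πS)) = √(8.58×10²⁴/(4π·1347)).

d ≈ 2.25×10¹⁰ m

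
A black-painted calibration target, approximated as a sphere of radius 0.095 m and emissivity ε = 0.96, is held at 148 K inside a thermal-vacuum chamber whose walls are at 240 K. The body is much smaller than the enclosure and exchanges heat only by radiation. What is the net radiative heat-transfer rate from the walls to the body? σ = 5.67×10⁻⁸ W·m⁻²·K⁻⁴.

P_net ≈ 17.5 W

For a small grey body in a large enclosure: P_net = εσA(T_body⁴ − T_wall⁴).
A = 4πr² = 0.1134 m²; T_body⁴ − T_wall⁴ = 4.798×10⁸ − 3.318×10⁹ = -2.838×10⁹ K⁴.
|P_net| = 0.96·5.67×10⁻⁸·0.1134·2.838×10⁹.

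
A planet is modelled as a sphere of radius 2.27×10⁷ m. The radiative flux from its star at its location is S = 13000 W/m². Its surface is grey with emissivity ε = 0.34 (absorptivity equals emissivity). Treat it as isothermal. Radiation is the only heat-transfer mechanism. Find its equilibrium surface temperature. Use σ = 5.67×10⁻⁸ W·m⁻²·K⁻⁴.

T ≈ 489 K

At equilibrium, absorbed power = emitted power.
Absorbing cross-section = πr² = 1.619×10¹⁵ m²; emitting surface = 4πr² = 6.475×10¹⁵ m² (ratio 4).
εS·A_cross = εσ·A_surf·T⁴  ⇒  T⁴ = S/(4σ)   (ε cancels).
T⁴ = 13000/(4·5.67×10⁻⁸) = 5.732×10¹⁰ K⁴.
T = (5.732×10¹⁰)^(1/4).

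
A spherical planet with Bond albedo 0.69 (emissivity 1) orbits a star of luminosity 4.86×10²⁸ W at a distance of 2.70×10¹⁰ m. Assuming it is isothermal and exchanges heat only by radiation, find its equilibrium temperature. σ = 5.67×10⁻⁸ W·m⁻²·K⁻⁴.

T ≈ 1640 K

First find the stellar flux at distance d: S = L/(4πd²) = 4.86×10²⁸/(4π·(2.70×10¹⁰)²) = 5.305×10⁶ W/m².
For an isothermal sphere, absorbed (1−a)S·πr² = emitted σ·4πr²·T⁴, so T⁴ = (1−a)S/(4σ).
T⁴ = 0.310·5.305×10⁶/(4·5.67×10⁻⁸) = 7.251×10¹² K⁴.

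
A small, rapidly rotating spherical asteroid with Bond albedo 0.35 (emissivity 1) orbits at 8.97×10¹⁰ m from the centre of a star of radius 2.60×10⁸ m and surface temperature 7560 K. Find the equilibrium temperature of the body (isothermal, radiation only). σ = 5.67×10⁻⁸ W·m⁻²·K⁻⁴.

The star's surface emits σT_*⁴; at distance d the flux is S = σT_*⁴(R_*/d)².
S = 5.67×10⁻⁸·(7560)⁴·(2.60×10⁸/8.97×10¹⁰)² = 1556 W/m².
For an isothermal sphere T⁴ = (1−a)S/(4σ) = 4.460×10⁹ K⁴.

T ≈ 258 K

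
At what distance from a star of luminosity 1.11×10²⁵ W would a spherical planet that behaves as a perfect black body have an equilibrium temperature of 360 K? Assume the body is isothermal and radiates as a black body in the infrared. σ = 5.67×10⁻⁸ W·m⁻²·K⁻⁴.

For an isothermal black-emitting sphere, (1−a)S·πr² = σ·4πr²·T⁴ ⇒ S = 4σT⁴/(1−a).
S = 4·5.67×10⁻⁸·(360)⁴/1.00 = 3809 W/m².
Flux falls as S = L/(4πd²), so d = √(L/(4πS)) = √(1.11×10²⁵/(4π·3809)).

d ≈ 1.52×10¹⁰ m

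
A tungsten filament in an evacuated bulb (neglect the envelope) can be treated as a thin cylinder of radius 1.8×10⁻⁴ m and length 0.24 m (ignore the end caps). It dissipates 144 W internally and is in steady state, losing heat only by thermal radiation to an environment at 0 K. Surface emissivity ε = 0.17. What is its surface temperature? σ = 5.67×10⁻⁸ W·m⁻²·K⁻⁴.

T ≈ 2720 K

Steady state: internal power = radiated power, P = εσA T⁴.
Radiating area A = 2πrL = 2.714×10⁻⁴ m².
T⁴ = P/(εσA) = 144/(0.17·5.67×10⁻⁸·2.714×10⁻⁴) = 5.504×10¹³ K⁴.
T = (5.504×10¹³)^(1/4).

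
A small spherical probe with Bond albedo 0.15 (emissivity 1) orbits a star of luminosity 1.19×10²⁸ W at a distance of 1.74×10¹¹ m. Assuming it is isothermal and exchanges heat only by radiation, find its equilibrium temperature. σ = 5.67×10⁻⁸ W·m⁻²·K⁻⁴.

T ≈ 585 K

First find the stellar flux at distance d: S = L/(4πd²) = 1.19×10²⁸/(4π·(1.74×10¹¹)²) = 31280 W/m².
For an isothermal sphere, absorbed (1−a)S·πr² = emitted σ·4πr²·T⁴, so T⁴ = (1−a)S/(4σ).
T⁴ = 0.850·31280/(4·5.67×10⁻⁸) = 1.172×10¹¹ K⁴.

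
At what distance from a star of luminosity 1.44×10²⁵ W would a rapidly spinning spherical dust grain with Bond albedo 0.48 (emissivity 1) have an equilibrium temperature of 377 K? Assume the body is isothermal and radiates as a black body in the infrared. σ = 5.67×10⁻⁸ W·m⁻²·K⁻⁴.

For an isothermal black-emitting sphere, (1−a)S·πr² = σ·4πr²·T⁴ ⇒ S = 4σT⁴/(1−a).
S = 4·5.67×10⁻⁸·(377)⁴/0.520 = 8811 W/m².
Flux falls as S = L/(4πd²), so d = √(L/(4πS)) = √(1.44×10²⁵/(4π·8811)).

d ≈ 1.14×10¹⁰ m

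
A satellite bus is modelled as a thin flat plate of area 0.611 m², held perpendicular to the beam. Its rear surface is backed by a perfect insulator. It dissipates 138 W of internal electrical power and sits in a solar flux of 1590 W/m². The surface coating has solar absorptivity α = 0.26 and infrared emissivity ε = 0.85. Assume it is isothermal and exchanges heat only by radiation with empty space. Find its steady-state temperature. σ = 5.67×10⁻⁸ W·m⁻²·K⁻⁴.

T ≈ 339 K

At steady state, absorbed solar power + internal power = radiated power.
Absorbed: α·S·A_cross = 0.26·1590·0.6110 = 252.6 W (cross-section A).
Total input = 252.6 + 138 = 390.6 W.
Radiated: εσ·A_surf·T⁴ with A_surf = A = 0.6110 m².
T⁴ = 390.6/(0.85·5.67×10⁻⁸·0.6110) = 1.326×10¹⁰ K⁴.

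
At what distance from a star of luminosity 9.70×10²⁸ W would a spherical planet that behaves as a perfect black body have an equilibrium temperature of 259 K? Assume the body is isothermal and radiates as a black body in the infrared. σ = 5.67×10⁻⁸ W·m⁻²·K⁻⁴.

d ≈ 2.75×10¹² m

For an isothermal black-emitting sphere, (1−a)S·πr² = σ·4πr²·T⁴ ⇒ S = 4σT⁴/(1−a).
S = 4·5.67×10⁻⁸·(259)⁴/1.00 = 1021 W/m².
Flux falls as S = L/(4πd²), so d = √(L/(4πS)) = √(9.70×10²⁸/(4π·1021)).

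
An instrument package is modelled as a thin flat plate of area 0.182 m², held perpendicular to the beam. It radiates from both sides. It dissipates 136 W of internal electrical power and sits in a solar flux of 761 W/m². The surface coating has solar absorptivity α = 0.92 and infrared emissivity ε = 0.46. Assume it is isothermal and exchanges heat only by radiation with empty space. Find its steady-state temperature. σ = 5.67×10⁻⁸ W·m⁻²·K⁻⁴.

T ≈ 408 K

At steady state, absorbed solar power + internal power = radiated power.
Absorbed: α·S·A_cross = 0.92·761·0.1820 = 127.4 W (cross-section A).
Total input = 127.4 + 136 = 263.4 W.
Radiated: εσ·A_surf·T⁴ with A_surf = 2A = 0.3640 m².
T⁴ = 263.4/(0.46·5.67×10⁻⁸·0.3640) = 2.775×10¹⁰ K⁴.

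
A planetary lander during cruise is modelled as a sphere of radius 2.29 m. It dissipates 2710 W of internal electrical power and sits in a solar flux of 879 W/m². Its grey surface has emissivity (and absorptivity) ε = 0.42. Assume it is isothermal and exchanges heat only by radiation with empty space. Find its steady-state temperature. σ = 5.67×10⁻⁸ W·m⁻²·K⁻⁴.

At steady state, absorbed solar power + internal power = radiated power.
Absorbed: α·S·A_cross = 0.42·879·16.47 = 6082 W (cross-section πr²).
Total input = 6082 + 2710 = 8792 W.
Radiated: εσ·A_surf·T⁴ with A_surf = 4πr² = 65.90 m².
T⁴ = 8792/(0.42·5.67×10⁻⁸·65.90) = 5.603×10⁹ K⁴.

T ≈ 274 K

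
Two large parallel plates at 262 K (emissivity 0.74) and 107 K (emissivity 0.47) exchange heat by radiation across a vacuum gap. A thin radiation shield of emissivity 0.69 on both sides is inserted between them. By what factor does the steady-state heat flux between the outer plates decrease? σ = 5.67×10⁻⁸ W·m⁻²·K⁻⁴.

Without shield: q₀ = σΔ(T⁴)/(1/ε₁+1/ε₂−1) with denominator 2.479.
With shield the two gaps are in series; the resistances add: (1/ε₁+1/ε_s−1)+(1/ε_s+1/ε₂−1) = 1.801+2.577 = 4.378.
Heat-flux ratio q₀/q = 4.378/2.479.

factor ≈ 1.77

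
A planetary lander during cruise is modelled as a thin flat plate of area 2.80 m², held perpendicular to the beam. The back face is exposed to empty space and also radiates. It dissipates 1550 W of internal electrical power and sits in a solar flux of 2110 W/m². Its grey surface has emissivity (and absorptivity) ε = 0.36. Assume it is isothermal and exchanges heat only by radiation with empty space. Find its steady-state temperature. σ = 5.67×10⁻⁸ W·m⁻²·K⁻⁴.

T ≈ 423 K

At steady state, absorbed solar power + internal power = radiated power.
Absorbed: α·S·A_cross = 0.36·2110·2.800 = 2127 W (cross-section A).
Total input = 2127 + 1550 = 3677 W.
Radiated: εσ·A_surf·T⁴ with A_surf = 2A = 5.600 m².
T⁴ = 3677/(0.36·5.67×10⁻⁸·5.600) = 3.217×10¹⁰ K⁴.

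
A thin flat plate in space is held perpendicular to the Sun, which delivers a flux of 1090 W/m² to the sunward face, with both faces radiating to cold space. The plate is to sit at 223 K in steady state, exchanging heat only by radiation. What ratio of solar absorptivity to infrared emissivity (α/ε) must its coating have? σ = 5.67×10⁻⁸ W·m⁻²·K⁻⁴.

α/ε ≈ 0.257

Balance: αS·A = εσ·2A·T⁴ ⇒ α/ε = 2σT⁴/S.
α/ε = 2·5.67×10⁻⁸·(223)⁴/1090 = 2·5.67×10⁻⁸·2.473×10⁹/1090.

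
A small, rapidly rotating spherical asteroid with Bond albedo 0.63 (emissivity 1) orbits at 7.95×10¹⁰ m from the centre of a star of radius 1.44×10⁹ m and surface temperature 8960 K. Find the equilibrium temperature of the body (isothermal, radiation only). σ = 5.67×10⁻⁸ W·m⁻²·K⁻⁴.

T ≈ 665 K

The star's surface emits σT_*⁴; at distance d the flux is S = σT_*⁴(R_*/d)².
S = 5.67×10⁻⁸·(8960)⁴·(1.44×10⁹/7.95×10¹⁰)² = 1.199×10⁵ W/m².
For an isothermal sphere T⁴ = (1−a)S/(4σ) = 1.956×10¹¹ K⁴.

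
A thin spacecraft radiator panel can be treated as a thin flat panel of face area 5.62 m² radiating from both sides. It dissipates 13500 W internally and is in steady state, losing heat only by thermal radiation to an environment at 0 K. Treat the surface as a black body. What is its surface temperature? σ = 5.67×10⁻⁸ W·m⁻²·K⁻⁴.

T ≈ 382 K

Steady state: internal power = radiated power, P = εσA T⁴.
Radiating area A = 2·5.62 = 11.24 m².
T⁴ = P/(εσA) = 13500/(1.0·5.67×10⁻⁸·11.24) = 2.118×10¹⁰ K⁴.
T = (2.118×10¹⁰)^(1/4).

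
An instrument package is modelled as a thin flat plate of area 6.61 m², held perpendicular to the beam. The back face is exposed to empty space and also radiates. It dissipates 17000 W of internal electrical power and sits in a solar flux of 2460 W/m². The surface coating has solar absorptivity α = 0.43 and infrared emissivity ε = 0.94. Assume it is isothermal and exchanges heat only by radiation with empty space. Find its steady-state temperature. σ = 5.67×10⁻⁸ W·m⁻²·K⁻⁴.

T ≈ 430 K

At steady state, absorbed solar power + internal power = radiated power.
Absorbed: α·S·A_cross = 0.43·2460·6.610 = 6992 W (cross-section A).
Total input = 6992 + 17000 = 23990 W.
Radiated: εσ·A_surf·T⁴ with A_surf = 2A = 13.22 m².
T⁴ = 23990/(0.94·5.67×10⁻⁸·13.22) = 3.405×10¹⁰ K⁴.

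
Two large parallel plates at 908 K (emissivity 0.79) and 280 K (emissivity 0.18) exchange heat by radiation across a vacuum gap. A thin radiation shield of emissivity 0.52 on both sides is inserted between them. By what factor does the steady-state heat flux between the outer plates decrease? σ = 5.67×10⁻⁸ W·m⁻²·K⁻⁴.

factor ≈ 1.49

Without shield: q₀ = σΔ(T⁴)/(1/ε₁+1/ε₂−1) with denominator 5.821.
With shield the two gaps are in series; the resistances add: (1/ε₁+1/ε_s−1)+(1/ε_s+1/ε₂−1) = 2.189+6.479 = 8.668.
Heat-flux ratio q₀/q = 8.668/5.821.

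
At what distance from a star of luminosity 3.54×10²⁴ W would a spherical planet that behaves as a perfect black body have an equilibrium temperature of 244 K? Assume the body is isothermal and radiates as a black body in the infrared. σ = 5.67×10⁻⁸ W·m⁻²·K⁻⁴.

For an isothermal black-emitting sphere, (1−a)S·πr² = σ·4πr²·T⁴ ⇒ S = 4σT⁴/(1−a).
S = 4·5.67×10⁻⁸·(244)⁴/1.00 = 803.9 W/m².
Flux falls as S = L/(4πd²), so d = √(L/(4πS)) = √(3.54×10²⁴/(4π·803.9)).

d ≈ 1.87×10¹⁰ m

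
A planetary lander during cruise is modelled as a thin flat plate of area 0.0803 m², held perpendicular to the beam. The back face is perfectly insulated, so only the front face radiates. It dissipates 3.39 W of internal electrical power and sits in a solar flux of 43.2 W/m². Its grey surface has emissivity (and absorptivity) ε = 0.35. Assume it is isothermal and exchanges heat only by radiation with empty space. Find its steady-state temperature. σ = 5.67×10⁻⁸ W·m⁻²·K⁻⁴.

At steady state, absorbed solar power + internal power = radiated power.
Absorbed: α·S·A_cross = 0.35·43.2·0.08030 = 1.214 W (cross-section A).
Total input = 1.214 + 3.39 = 4.604 W.
Radiated: εσ·A_surf·T⁴ with A_surf = A = 0.08030 m².
T⁴ = 4.604/(0.35·5.67×10⁻⁸·0.08030) = 2.889×10⁹ K⁴.

T ≈ 232 K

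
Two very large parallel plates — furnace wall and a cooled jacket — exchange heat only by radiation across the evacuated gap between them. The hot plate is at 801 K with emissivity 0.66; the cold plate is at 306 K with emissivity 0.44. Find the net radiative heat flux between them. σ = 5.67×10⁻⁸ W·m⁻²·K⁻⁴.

For two infinite grey parallel plates, q = σ(T₁⁴ − T₂⁴)/(1/ε₁ + 1/ε₂ − 1).
T₁⁴ − T₂⁴ = 4.117×10¹¹ − 8.768×10⁹ = 4.029×10¹¹ K⁴.
1/ε₁ + 1/ε₂ − 1 = 1.515 + 2.273 − 1 = 2.788.
q = 5.67×10⁻⁸ × 4.029×10¹¹ / 2.788.

q ≈ 8190 W/m²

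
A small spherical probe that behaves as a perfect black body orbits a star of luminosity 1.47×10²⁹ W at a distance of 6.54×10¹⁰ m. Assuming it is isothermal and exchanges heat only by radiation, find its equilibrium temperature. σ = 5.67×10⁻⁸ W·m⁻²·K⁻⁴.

First find the stellar flux at distance d: S = L/(4πd²) = 1.47×10²⁹/(4π·(6.54×10¹⁰)²) = 2.735×10⁶ W/m².
For an isothermal sphere, absorbed (1−a)S·πr² = emitted σ·4πr²·T⁴, so T⁴ = (1−a)S/(4σ).
T⁴ = 1.00·2.735×10⁶/(4·5.67×10⁻⁸) = 1.206×10¹³ K⁴.

T ≈ 1860 K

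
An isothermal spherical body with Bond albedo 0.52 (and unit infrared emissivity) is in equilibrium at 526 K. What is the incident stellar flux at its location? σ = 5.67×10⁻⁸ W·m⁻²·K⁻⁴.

(1−a)S·πr² = σ·4πr²·T⁴ ⇒ S = 4σT⁴/(1−a).
S = 4·5.67×10⁻⁸·7.655×10¹⁰/0.480.

S ≈ 36200 W/m²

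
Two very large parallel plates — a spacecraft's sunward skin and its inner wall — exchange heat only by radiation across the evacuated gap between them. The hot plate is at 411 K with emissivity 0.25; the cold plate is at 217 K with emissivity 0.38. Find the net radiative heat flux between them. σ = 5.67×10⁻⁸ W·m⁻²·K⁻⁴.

For two infinite grey parallel plates, q = σ(T₁⁴ − T₂⁴)/(1/ε₁ + 1/ε₂ − 1).
T₁⁴ − T₂⁴ = 2.853×10¹⁰ − 2.217×10⁹ = 2.632×10¹⁰ K⁴.
1/ε₁ + 1/ε₂ − 1 = 4.000 + 2.632 − 1 = 5.632.
q = 5.67×10⁻⁸ × 2.632×10¹⁰ / 5.632.

q ≈ 265 W/m²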